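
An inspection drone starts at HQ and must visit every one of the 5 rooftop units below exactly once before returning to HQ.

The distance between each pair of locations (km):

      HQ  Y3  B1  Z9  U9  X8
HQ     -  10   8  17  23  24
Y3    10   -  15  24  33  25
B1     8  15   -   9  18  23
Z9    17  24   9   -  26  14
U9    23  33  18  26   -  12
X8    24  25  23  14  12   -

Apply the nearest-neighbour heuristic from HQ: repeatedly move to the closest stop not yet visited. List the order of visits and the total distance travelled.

From HQ: distances to unvisited — B1=8, Y3=10, Z9=17, U9=23, X8=24. Nearest is B1 (8).
From B1: distances to unvisited — Z9=9, Y3=15, U9=18, X8=23. Nearest is Z9 (9).
From Z9: distances to unvisited — X8=14, Y3=24, U9=26. Nearest is X8 (14).
From X8: distances to unvisited — U9=12, Y3=25. Nearest is U9 (12).
From U9: distances to unvisited — Y3=33. Nearest is Y3 (33).
Return Y3→HQ: 10.
Total = 8 + 9 + 14 + 12 + 33 + 10 = 86.

86 km along HQ → B1 → Z9 → X8 → U9 → Y3 → HQ.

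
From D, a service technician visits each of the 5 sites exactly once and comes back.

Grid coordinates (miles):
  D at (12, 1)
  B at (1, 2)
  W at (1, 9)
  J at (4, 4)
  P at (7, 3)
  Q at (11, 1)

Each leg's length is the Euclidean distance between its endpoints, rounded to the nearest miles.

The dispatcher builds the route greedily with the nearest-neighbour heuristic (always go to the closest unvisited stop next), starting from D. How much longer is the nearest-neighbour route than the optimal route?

From D: Q=1, P=5, J=9, B=11, W=14 → choose Q (1).
From Q: P=4, J=8, B=10, W=13 → choose P (4).
From P: J=3, B=6, W=8 → choose J (3).
From J: B=4, W=6 → choose B (4).
From B: W=7 → choose W (7).
NN route D → Q → P → J → B → W → D costs 33.
Optimal: D → B → W → J → P → Q → D costs 32 (by enumerating all 60 distinct tours).
Excess = 33 − 32 = 1.

Excess over optimum: 1 miles.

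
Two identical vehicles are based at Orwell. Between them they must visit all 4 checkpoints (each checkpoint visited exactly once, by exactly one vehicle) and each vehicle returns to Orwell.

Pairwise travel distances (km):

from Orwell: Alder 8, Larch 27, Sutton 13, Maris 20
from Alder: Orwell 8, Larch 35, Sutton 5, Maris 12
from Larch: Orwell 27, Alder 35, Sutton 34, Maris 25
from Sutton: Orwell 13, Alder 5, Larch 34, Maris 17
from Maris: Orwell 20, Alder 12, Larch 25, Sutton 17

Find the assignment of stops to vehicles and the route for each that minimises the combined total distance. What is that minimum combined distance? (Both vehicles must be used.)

98 km — the smallest possible combined total.

Check every non-empty split of the stops between the two vehicles; for each half take its own optimal tour:
  {Alder} + {Larch, Sutton, Maris}: 16 + 82 = 98
  {Larch} + {Alder, Sutton, Maris}: 54 + 50 = 104
  {Alder, Larch} + {Sutton, Maris}: 70 + 50 = 120
  {Sutton} + {Alder, Larch, Maris}: 26 + 72 = 98
  {Alder, Sutton} + {Larch, Maris}: 26 + 72 = 98
  {Larch, Sutton} + {Alder, Maris}: 74 + 40 = 114
  … (7 splits in total)
Best: vehicle 1 Orwell → Alder → Orwell = 16; vehicle 2 Orwell → Larch → Maris → Sutton → Orwell = 82; combined 98.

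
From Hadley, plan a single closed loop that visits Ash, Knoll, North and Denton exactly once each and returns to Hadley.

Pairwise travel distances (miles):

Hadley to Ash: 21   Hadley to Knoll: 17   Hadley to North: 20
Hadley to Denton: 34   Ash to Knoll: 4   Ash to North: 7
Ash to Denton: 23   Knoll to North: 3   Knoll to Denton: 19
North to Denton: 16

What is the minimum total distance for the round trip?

There are 12 distinct closed tours to check (reversals are equivalent).
Hadley-Ash-Knoll-North-Denton-Hadley: 21+4+3+16+34 = 78
Hadley-Ash-Knoll-Denton-North-Hadley: 21+4+19+16+20 = 80
Hadley-Ash-North-Knoll-Denton-Hadley: 21+7+3+19+34 = 84
Hadley-Ash-North-Denton-Knoll-Hadley: 21+7+16+19+17 = 80
Hadley-Ash-Denton-Knoll-North-Hadley: 21+23+19+3+20 = 86
Hadley-Ash-Denton-North-Knoll-Hadley: 21+23+16+3+17 = 80
Hadley-Knoll-Ash-North-Denton-Hadley: 17+4+7+16+34 = 78
Hadley-Knoll-Ash-Denton-North-Hadley: 17+4+23+16+20 = 80
Hadley-Knoll-North-Ash-Denton-Hadley: 17+3+7+23+34 = 84
Hadley-Knoll-Denton-Ash-North-Hadley: 17+19+23+7+20 = 86
Hadley-North-Ash-Knoll-Denton-Hadley: 20+7+4+19+34 = 84
Hadley-North-Knoll-Ash-Denton-Hadley: 20+3+4+23+34 = 84
The minimum is 78.
One optimal route: Hadley → Ash → Knoll → North → Denton → Hadley (or its reverse).

Minimum total distance: 78 miles.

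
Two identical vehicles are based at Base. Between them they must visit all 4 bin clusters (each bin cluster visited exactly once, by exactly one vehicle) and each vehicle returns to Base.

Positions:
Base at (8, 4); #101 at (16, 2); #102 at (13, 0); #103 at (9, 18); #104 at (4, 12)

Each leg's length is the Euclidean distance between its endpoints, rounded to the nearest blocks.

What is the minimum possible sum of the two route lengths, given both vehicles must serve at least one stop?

Check every non-empty split of the stops between the two vehicles; for each half take its own optimal tour:
  {#101} + {#102, #103, #104}: 16 + 41 = 57
  {#102} + {#101, #103, #104}: 12 + 42 = 54
  {#101, #102} + {#103, #104}: 18 + 31 = 49
  {#103} + {#101, #102, #104}: 28 + 35 = 63
  {#101, #103} + {#102, #104}: 39 + 30 = 69
  {#102, #103} + {#101, #104}: 38 + 33 = 71
  … (7 splits in total)
Best: vehicle 1 Base → #101 → #102 → Base = 18; vehicle 2 Base → #103 → #104 → Base = 31; combined 49.

Minimum combined distance: 49 blocks.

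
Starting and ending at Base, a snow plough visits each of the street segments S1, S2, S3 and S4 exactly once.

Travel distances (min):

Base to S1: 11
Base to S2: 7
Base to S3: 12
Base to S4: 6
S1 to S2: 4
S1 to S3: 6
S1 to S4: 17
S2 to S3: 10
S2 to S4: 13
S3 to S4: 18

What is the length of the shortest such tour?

Base→S1→S2→S3→S4→Base: 11+4+10+18+6 = 49
Base→S1→S2→S4→S3→Base: 11+4+13+18+12 = 58
Base→S1→S3→S2→S4→Base: 11+6+10+13+6 = 46
Base→S1→S3→S4→S2→Base: 11+6+18+13+7 = 55
Base→S1→S4→S2→S3→Base: 11+17+13+10+12 = 63
Base→S1→S4→S3→S2→Base: 11+17+18+10+7 = 63
Base→S2→S1→S3→S4→Base: 7+4+6+18+6 = 41
Base→S2→S1→S4→S3→Base: 7+4+17+18+12 = 58
Base→S2→S3→S1→S4→Base: 7+10+6+17+6 = 46
Base→S2→S4→S1→S3→Base: 7+13+17+6+12 = 55
Base→S3→S1→S2→S4→Base: 12+6+4+13+6 = 41
Base→S3→S2→S1→S4→Base: 12+10+4+17+6 = 49
The minimum is 41.
One optimal route: Base → S2 → S1 → S3 → S4 → Base (or its reverse).

Minimum total distance: 41 min.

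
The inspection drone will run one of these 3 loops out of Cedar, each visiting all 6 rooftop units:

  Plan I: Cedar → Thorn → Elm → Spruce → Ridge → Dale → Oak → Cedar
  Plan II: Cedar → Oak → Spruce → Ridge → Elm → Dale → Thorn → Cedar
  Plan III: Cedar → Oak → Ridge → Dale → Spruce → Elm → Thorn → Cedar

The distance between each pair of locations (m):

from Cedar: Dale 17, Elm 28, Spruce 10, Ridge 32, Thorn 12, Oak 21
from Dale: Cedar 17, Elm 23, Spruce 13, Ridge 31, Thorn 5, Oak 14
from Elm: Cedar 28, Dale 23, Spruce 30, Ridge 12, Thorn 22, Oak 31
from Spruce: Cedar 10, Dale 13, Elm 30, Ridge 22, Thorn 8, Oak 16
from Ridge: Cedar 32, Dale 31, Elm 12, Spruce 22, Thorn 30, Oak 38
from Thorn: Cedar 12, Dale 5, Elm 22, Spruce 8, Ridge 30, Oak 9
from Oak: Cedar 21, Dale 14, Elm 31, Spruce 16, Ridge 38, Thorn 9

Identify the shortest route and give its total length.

111 m — Plan II is the shortest.

Plan I: 12 + 22 + 30 + 22 + 31 + 14 + 21 = 152
Plan II: 21 + 16 + 22 + 12 + 23 + 5 + 12 = 111
Plan III: 21 + 38 + 31 + 13 + 30 + 22 + 12 = 167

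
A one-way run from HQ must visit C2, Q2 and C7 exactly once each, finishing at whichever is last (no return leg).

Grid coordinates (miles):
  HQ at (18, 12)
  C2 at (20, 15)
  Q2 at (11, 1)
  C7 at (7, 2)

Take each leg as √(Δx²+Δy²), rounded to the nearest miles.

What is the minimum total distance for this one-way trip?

25 miles — the minimum one-way total.

There are 3! = 6 possible orderings.
HQ→C2→Q2→C7: 4+17+4 = 25
HQ→C2→C7→Q2: 4+18+4 = 26
HQ→Q2→C2→C7: 13+17+18 = 48
HQ→Q2→C7→C2: 13+4+18 = 35
HQ→C7→C2→Q2: 15+18+17 = 50
HQ→C7→Q2→C2: 15+4+17 = 36
The minimum is 25.
One shortest path: HQ → C2 → Q2 → C7.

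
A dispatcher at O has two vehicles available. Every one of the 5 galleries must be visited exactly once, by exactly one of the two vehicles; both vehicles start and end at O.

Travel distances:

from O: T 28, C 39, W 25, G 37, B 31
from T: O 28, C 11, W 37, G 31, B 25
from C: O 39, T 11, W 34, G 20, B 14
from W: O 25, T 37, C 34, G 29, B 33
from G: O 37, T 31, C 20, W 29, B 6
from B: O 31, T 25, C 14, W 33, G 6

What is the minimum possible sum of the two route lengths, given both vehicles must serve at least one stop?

146 — the smallest possible combined total.

Check every non-empty split of the stops between the two vehicles; for each half take its own optimal tour:
  {T} + {C, W, G, B}: 56 + 113 = 169
  {C} + {T, W, G, B}: 78 + 113 = 191
  {T, C} + {W, G, B}: 78 + 91 = 169
  {W} + {T, C, G, B}: 50 + 96 = 146
  {T, W} + {C, G, B}: 90 + 96 = 186
  {C, W} + {T, G, B}: 98 + 96 = 194
  … (15 splits in total)
Best: vehicle 1 O → W → O = 50; vehicle 2 O → T → C → G → B → O = 96; combined 146.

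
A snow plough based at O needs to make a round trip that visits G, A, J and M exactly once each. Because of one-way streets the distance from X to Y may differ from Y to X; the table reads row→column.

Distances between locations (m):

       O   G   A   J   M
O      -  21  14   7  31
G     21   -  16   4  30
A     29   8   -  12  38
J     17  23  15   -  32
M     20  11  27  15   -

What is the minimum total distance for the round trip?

O - G - A - J - M - O: 21+16+12+32+20 = 101
O - G - A - M - J - O: 21+16+38+15+17 = 107
O - G - J - A - M - O: 21+4+15+38+20 = 98
O - G - J - M - A - O: 21+4+32+27+29 = 113
O - G - M - A - J - O: 21+30+27+12+17 = 107
O - G - M - J - A - O: 21+30+15+15+29 = 110
O - A - G - J - M - O: 14+8+4+32+20 = 78
O - A - G - M - J - O: 14+8+30+15+17 = 84
O - A - J - G - M - O: 14+12+23+30+20 = 99
O - A - J - M - G - O: 14+12+32+11+21 = 90
O - A - M - G - J - O: 14+38+11+4+17 = 84
O - A - M - J - G - O: 14+38+15+23+21 = 111
O - J - G - A - M - O: 7+23+16+38+20 = 104
O - J - G - M - A - O: 7+23+30+27+29 = 116
… (10 more)
The minimum is 78.
One optimal route: O → A → G → J → M → O.

Shortest round trip = 78 m.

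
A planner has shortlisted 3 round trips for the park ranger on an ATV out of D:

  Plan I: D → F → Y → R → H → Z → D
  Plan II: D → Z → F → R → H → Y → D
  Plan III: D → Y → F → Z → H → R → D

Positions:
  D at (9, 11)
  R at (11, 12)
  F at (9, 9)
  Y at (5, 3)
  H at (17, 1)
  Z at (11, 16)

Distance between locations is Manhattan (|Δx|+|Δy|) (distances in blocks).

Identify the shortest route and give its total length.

Shortest is Plan II, total 64 blocks.

Plan I: 2 + 10 + 15 + 17 + 21 + 7 = 72
Plan II: 7 + 9 + 5 + 17 + 14 + 12 = 64
Plan III: 12 + 10 + 9 + 21 + 17 + 3 = 72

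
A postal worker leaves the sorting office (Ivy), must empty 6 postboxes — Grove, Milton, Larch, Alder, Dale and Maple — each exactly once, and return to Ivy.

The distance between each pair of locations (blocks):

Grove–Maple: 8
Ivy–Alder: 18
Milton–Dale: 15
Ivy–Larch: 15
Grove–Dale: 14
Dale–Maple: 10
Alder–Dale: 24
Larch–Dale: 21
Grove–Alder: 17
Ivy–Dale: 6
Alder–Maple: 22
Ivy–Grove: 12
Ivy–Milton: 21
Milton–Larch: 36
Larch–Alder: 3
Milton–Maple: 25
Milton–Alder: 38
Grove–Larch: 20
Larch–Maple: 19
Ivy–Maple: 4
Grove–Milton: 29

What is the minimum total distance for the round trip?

There are 360 distinct closed tours to check (reversals are equivalent).
Ivy - Grove - Milton - Larch - Alder - Dale - Maple - Ivy: 12+29+36+3+24+10+4 = 118
Ivy - Grove - Milton - Larch - Alder - Maple - Dale - Ivy: 12+29+36+3+22+10+6 = 118
Ivy - Grove - Milton - Larch - Dale - Alder - Maple - Ivy: 12+29+36+21+24+22+4 = 148
Ivy - Grove - Milton - Larch - Dale - Maple - Alder - Ivy: 12+29+36+21+10+22+18 = 148
Ivy - Grove - Milton - Larch - Maple - Alder - Dale - Ivy: 12+29+36+19+22+24+6 = 148
Ivy - Grove - Milton - Larch - Maple - Dale - Alder - Ivy: 12+29+36+19+10+24+18 = 148
Ivy - Grove - Milton - Alder - Larch - Dale - Maple - Ivy: 12+29+38+3+21+10+4 = 117
Ivy - Grove - Milton - Alder - Larch - Maple - Dale - Ivy: 12+29+38+3+19+10+6 = 117
… (352 more)
Ivy - Milton - Dale - Larch - Alder - Grove - Maple - Ivy: 21+15+21+3+17+8+4 = 89  ← best
The minimum is 89.
One optimal route: Ivy → Milton → Dale → Larch → Alder → Grove → Maple → Ivy (or its reverse).

Minimum total distance: 89 blocks.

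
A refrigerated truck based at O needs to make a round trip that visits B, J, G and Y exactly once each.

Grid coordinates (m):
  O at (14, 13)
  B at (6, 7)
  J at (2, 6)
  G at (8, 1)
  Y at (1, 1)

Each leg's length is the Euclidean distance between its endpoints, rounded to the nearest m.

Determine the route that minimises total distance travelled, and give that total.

Minimum total distance: 39 m.

There are 12 distinct closed tours to check (reversals are equivalent).
O → B → J → G → Y → O: 10+4+8+7+18 = 47
O → B → J → Y → G → O: 10+4+5+7+13 = 39
O → B → G → J → Y → O: 10+6+8+5+18 = 47
O → B → G → Y → J → O: 10+6+7+5+14 = 42
O → B → Y → J → G → O: 10+8+5+8+13 = 44
O → B → Y → G → J → O: 10+8+7+8+14 = 47
O → J → B → G → Y → O: 14+4+6+7+18 = 49
O → J → B → Y → G → O: 14+4+8+7+13 = 46
O → J → G → B → Y → O: 14+8+6+8+18 = 54
O → J → Y → B → G → O: 14+5+8+6+13 = 46
O → G → B → J → Y → O: 13+6+4+5+18 = 46
O → G → J → B → Y → O: 13+8+4+8+18 = 51
The minimum is 39.
One optimal route: O → B → J → Y → G → O (or its reverse).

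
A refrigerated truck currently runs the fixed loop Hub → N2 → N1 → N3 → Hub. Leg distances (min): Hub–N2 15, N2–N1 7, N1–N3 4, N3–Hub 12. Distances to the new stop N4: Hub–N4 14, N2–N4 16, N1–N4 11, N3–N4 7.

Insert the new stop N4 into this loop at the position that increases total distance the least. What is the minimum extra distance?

Adding 9 min by placing N4 on the N3–Hub leg.

Insertion cost between consecutive stops i–j is d(i,N4) + d(N4,j) − d(i,j):
  between Hub and N2: 14 + 16 − 15 = 15
  between N2 and N1: 16 + 11 − 7 = 20
  between N1 and N3: 11 + 7 − 4 = 14
  between N3 and Hub: 7 + 14 − 12 = 9
Cheapest insertion is between N3 and Hub, adding 9.
New total = 38 + 9 = 47.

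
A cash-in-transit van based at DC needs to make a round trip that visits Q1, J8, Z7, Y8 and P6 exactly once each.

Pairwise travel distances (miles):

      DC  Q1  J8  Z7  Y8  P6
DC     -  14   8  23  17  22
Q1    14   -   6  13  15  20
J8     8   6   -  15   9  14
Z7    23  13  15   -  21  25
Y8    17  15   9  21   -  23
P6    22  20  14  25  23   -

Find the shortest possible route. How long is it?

There are 60 distinct closed tours to check (reversals are equivalent).
DC-Q1-J8-Z7-Y8-P6-DC: 14+6+15+21+23+22 = 101
DC-Q1-J8-Z7-P6-Y8-DC: 14+6+15+25+23+17 = 100
DC-Q1-J8-Y8-Z7-P6-DC: 14+6+9+21+25+22 = 97
DC-Q1-J8-Y8-P6-Z7-DC: 14+6+9+23+25+23 = 100
DC-Q1-J8-P6-Z7-Y8-DC: 14+6+14+25+21+17 = 97
DC-Q1-J8-P6-Y8-Z7-DC: 14+6+14+23+21+23 = 101
DC-Q1-Z7-J8-Y8-P6-DC: 14+13+15+9+23+22 = 96
DC-Q1-Z7-J8-P6-Y8-DC: 14+13+15+14+23+17 = 96
DC-Q1-Z7-Y8-J8-P6-DC: 14+13+21+9+14+22 = 93
DC-Q1-Z7-Y8-P6-J8-DC: 14+13+21+23+14+8 = 93
DC-Q1-Z7-P6-J8-Y8-DC: 14+13+25+14+9+17 = 92
DC-Q1-Z7-P6-Y8-J8-DC: 14+13+25+23+9+8 = 92
DC-Q1-Y8-J8-Z7-P6-DC: 14+15+9+15+25+22 = 100
DC-Q1-Y8-J8-P6-Z7-DC: 14+15+9+14+25+23 = 100
… (46 more)
The minimum is 92.
One optimal route: DC → Q1 → Z7 → P6 → J8 → Y8 → DC (or its reverse).

Shortest round trip = 92 miles.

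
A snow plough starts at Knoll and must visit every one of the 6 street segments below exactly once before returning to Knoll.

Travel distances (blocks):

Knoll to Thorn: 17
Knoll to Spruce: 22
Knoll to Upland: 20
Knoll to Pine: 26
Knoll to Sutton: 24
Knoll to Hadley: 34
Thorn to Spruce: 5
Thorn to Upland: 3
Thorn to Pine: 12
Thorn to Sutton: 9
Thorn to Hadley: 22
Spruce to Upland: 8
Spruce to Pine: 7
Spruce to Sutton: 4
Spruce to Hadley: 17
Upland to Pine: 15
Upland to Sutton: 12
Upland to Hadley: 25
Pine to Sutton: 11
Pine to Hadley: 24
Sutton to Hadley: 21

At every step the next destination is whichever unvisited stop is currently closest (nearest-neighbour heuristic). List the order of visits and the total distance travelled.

From Knoll: distances to unvisited — Thorn=17, Upland=20, Spruce=22, Sutton=24, Pine=26, Hadley=34. Nearest is Thorn (17).
From Thorn: distances to unvisited — Upland=3, Spruce=5, Sutton=9, Pine=12, Hadley=22. Nearest is Upland (3).
From Upland: distances to unvisited — Spruce=8, Sutton=12, Pine=15, Hadley=25. Nearest is Spruce (8).
From Spruce: distances to unvisited — Sutton=4, Pine=7, Hadley=17. Nearest is Sutton (4).
From Sutton: distances to unvisited — Pine=11, Hadley=21. Nearest is Pine (11).
From Pine: distances to unvisited — Hadley=24. Nearest is Hadley (24).
Return Hadley→Knoll: 34.
Total = 17 + 3 + 8 + 4 + 11 + 24 + 34 = 101.

Total distance 101 blocks via the nearest-neighbour route Knoll → Thorn → Upland → Spruce → Sutton → Pine → Hadley → Knoll.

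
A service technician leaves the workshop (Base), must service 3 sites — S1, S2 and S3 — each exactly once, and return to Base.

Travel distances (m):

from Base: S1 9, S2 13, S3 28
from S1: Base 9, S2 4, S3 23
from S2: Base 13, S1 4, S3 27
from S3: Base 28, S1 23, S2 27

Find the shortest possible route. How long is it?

Shortest round trip = 68 m.

With 3 stops there are 3!/2 = 3 distinct round trips (a route and its reverse cost the same).
Base → S1 → S2 → S3 → Base: 9+4+27+28 = 68
Base → S1 → S3 → S2 → Base: 9+23+27+13 = 72
Base → S2 → S1 → S3 → Base: 13+4+23+28 = 68
The minimum is 68.
One optimal route: Base → S1 → S2 → S3 → Base (or its reverse).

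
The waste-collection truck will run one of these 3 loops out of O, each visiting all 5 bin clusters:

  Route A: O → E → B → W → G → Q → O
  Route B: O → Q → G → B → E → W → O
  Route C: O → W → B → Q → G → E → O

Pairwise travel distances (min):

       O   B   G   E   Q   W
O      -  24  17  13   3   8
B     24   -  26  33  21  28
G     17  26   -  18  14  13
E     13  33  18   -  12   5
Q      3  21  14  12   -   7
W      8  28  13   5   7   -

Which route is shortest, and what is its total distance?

89 min — Route B is the shortest.

Route A: 13 + 33 + 28 + 13 + 14 + 3 = 104
Route B: 3 + 14 + 26 + 33 + 5 + 8 = 89
Route C: 8 + 28 + 21 + 14 + 18 + 13 = 102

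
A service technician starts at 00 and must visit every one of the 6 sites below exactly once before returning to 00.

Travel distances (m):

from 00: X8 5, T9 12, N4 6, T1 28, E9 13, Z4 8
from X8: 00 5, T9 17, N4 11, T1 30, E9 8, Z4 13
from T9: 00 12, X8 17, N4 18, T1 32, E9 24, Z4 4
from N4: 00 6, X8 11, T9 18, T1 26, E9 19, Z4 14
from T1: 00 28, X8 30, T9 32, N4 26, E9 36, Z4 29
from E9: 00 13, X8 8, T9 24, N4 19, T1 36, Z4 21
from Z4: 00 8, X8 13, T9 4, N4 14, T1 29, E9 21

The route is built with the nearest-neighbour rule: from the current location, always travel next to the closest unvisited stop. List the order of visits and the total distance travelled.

00 → [X8:5 / N4:6 / Z4:8 / T9:12 / E9:13 / T1:28] → X8 (5)
X8 → [E9:8 / N4:11 / Z4:13 / T9:17 / T1:30] → E9 (8)
E9 → [N4:19 / Z4:21 / T9:24 / T1:36] → N4 (19)
N4 → [Z4:14 / T9:18 / T1:26] → Z4 (14)
Z4 → [T9:4 / T1:29] → T9 (4)
T9 → [T1:32] → T1 (32)
Return T1→00: 28.
Total = 5 + 8 + 19 + 14 + 4 + 32 + 28 = 110.

110 m along 00 → X8 → E9 → N4 → Z4 → T9 → T1 → 00.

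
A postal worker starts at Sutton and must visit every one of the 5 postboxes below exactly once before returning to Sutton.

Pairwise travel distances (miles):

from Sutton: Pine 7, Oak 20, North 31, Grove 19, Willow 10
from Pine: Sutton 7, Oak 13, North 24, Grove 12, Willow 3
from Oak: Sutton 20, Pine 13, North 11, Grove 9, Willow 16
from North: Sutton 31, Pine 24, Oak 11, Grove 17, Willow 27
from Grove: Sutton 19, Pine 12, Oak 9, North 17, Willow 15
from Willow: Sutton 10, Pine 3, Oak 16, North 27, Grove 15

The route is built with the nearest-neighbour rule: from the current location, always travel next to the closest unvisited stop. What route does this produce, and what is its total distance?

Sutton → [Pine:7 / Willow:10 / Grove:19 / Oak:20 / North:31] → Pine (7)
Pine → [Willow:3 / Grove:12 / Oak:13 / North:24] → Willow (3)
Willow → [Grove:15 / Oak:16 / North:27] → Grove (15)
Grove → [Oak:9 / North:17] → Oak (9)
Oak → [North:11] → North (11)
Return North→Sutton: 31.
Total = 7 + 3 + 15 + 9 + 11 + 31 = 76.

Nearest-neighbour total = 76 miles; route Sutton → Pine → Willow → Grove → Oak → North → Sutton.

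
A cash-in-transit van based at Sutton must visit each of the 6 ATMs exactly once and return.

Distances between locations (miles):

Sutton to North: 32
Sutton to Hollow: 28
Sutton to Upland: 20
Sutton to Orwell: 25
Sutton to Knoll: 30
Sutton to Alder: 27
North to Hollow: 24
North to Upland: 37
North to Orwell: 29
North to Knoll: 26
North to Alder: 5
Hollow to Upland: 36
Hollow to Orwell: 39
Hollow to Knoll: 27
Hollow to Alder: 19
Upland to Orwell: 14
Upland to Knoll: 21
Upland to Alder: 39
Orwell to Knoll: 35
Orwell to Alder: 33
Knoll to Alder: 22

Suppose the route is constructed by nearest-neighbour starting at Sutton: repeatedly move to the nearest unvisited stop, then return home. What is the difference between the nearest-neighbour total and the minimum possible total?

6 miles longer than the optimal tour.

From Sutton: Upland=20, Orwell=25, Alder=27, Hollow=28, Knoll=30, North=32 → choose Upland (20).
From Upland: Orwell=14, Knoll=21, Hollow=36, North=37, Alder=39 → choose Orwell (14).
From Orwell: North=29, Alder=33, Knoll=35, Hollow=39 → choose North (29).
From North: Alder=5, Hollow=24, Knoll=26 → choose Alder (5).
From Alder: Hollow=19, Knoll=22 → choose Hollow (19).
From Hollow: Knoll=27 → choose Knoll (27).
NN route Sutton → Upland → Orwell → North → Alder → Hollow → Knoll → Sutton costs 144.
Optimal: Sutton → Hollow → Alder → North → Knoll → Upland → Orwell → Sutton costs 138 (by enumerating all 360 distinct tours).
Excess = 144 − 138 = 6.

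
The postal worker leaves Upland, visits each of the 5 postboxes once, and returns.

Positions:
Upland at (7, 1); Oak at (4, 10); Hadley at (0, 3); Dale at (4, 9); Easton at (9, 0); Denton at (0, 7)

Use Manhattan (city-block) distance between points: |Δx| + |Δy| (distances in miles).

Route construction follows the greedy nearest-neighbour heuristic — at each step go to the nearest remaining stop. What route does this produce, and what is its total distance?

38 miles along Upland → Easton → Hadley → Denton → Dale → Oak → Upland.

From Upland: distances to unvisited — Easton=3, Hadley=9, Dale=11, Oak=12, Denton=13. Nearest is Easton (3).
From Easton: distances to unvisited — Hadley=12, Dale=14, Oak=15, Denton=16. Nearest is Hadley (12).
From Hadley: distances to unvisited — Denton=4, Dale=10, Oak=11. Nearest is Denton (4).
From Denton: distances to unvisited — Dale=6, Oak=7. Nearest is Dale (6).
From Dale: distances to unvisited — Oak=1. Nearest is Oak (1).
Return Oak→Upland: 12.
Total = 3 + 12 + 4 + 6 + 1 + 12 = 38.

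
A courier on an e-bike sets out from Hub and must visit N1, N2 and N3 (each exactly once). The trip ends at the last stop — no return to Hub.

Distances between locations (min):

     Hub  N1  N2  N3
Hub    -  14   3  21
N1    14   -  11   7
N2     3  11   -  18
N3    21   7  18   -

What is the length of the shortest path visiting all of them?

Minimum one-way distance = 21 min.

There are 3! = 6 possible orderings.
Hub - N1 - N2 - N3: 14+11+18 = 43
Hub - N1 - N3 - N2: 14+7+18 = 39
Hub - N2 - N1 - N3: 3+11+7 = 21
Hub - N2 - N3 - N1: 3+18+7 = 28
Hub - N3 - N1 - N2: 21+7+11 = 39
Hub - N3 - N2 - N1: 21+18+11 = 50
The minimum is 21.
One shortest path: Hub → N2 → N1 → N3.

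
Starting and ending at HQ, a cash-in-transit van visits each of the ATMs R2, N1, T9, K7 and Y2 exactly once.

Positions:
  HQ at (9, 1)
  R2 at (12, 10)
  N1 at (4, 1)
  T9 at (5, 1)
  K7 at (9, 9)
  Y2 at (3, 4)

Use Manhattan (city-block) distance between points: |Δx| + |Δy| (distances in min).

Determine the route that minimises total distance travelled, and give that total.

There are 60 distinct closed tours to check (reversals are equivalent).
HQ - R2 - N1 - T9 - K7 - Y2 - HQ: 12+17+1+12+11+9 = 62
HQ - R2 - N1 - T9 - Y2 - K7 - HQ: 12+17+1+5+11+8 = 54
HQ - R2 - N1 - K7 - T9 - Y2 - HQ: 12+17+13+12+5+9 = 68
HQ - R2 - N1 - K7 - Y2 - T9 - HQ: 12+17+13+11+5+4 = 62
HQ - R2 - N1 - Y2 - T9 - K7 - HQ: 12+17+4+5+12+8 = 58
HQ - R2 - N1 - Y2 - K7 - T9 - HQ: 12+17+4+11+12+4 = 60
HQ - R2 - T9 - N1 - K7 - Y2 - HQ: 12+16+1+13+11+9 = 62
HQ - R2 - T9 - N1 - Y2 - K7 - HQ: 12+16+1+4+11+8 = 52
HQ - R2 - T9 - K7 - N1 - Y2 - HQ: 12+16+12+13+4+9 = 66
HQ - R2 - T9 - K7 - Y2 - N1 - HQ: 12+16+12+11+4+5 = 60
HQ - R2 - T9 - Y2 - N1 - K7 - HQ: 12+16+5+4+13+8 = 58
HQ - R2 - T9 - Y2 - K7 - N1 - HQ: 12+16+5+11+13+5 = 62
HQ - R2 - K7 - N1 - T9 - Y2 - HQ: 12+4+13+1+5+9 = 44
HQ - R2 - K7 - N1 - Y2 - T9 - HQ: 12+4+13+4+5+4 = 42
… (46 more)
HQ - R2 - K7 - Y2 - N1 - T9 - HQ: 12+4+11+4+1+4 = 36  ← best
The minimum is 36.
One optimal route: HQ → R2 → K7 → Y2 → N1 → T9 → HQ (or its reverse).

36 min — the shortest possible round trip.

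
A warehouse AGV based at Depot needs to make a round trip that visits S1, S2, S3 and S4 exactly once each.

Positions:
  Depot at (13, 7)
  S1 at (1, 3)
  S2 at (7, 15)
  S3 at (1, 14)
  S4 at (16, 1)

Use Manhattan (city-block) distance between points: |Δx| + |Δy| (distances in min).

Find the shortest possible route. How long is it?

Minimum total distance: 58 min.

Depot→S1→S2→S3→S4→Depot: 16+18+7+28+9 = 78
Depot→S1→S2→S4→S3→Depot: 16+18+23+28+19 = 104
Depot→S1→S3→S2→S4→Depot: 16+11+7+23+9 = 66
Depot→S1→S3→S4→S2→Depot: 16+11+28+23+14 = 92
Depot→S1→S4→S2→S3→Depot: 16+17+23+7+19 = 82
Depot→S1→S4→S3→S2→Depot: 16+17+28+7+14 = 82
Depot→S2→S1→S3→S4→Depot: 14+18+11+28+9 = 80
Depot→S2→S1→S4→S3→Depot: 14+18+17+28+19 = 96
Depot→S2→S3→S1→S4→Depot: 14+7+11+17+9 = 58
Depot→S2→S4→S1→S3→Depot: 14+23+17+11+19 = 84
Depot→S3→S1→S2→S4→Depot: 19+11+18+23+9 = 80
Depot→S3→S2→S1→S4→Depot: 19+7+18+17+9 = 70
The minimum is 58.
One optimal route: Depot → S2 → S3 → S1 → S4 → Depot (or its reverse).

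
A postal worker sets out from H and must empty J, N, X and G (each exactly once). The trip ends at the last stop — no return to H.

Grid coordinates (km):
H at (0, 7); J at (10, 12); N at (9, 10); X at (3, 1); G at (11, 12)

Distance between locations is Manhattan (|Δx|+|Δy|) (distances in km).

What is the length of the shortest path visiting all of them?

There are 4! = 24 possible orderings.
H - J - N - X - G: 15+3+15+19 = 52
H - J - N - G - X: 15+3+4+19 = 41
H - J - X - N - G: 15+18+15+4 = 52
H - J - X - G - N: 15+18+19+4 = 56
H - J - G - N - X: 15+1+4+15 = 35
H - J - G - X - N: 15+1+19+15 = 50
H - N - J - X - G: 12+3+18+19 = 52
H - N - J - G - X: 12+3+1+19 = 35
H - N - X - J - G: 12+15+18+1 = 46
H - N - X - G - J: 12+15+19+1 = 47
H - N - G - J - X: 12+4+1+18 = 35
H - N - G - X - J: 12+4+19+18 = 53
H - X - J - N - G: 9+18+3+4 = 34
H - X - J - G - N: 9+18+1+4 = 32
… (10 more)
H - X - N - J - G: 9+15+3+1 = 28  ← best
The minimum is 28.
One shortest path: H → X → N → J → G.

Shortest open route: 28 km.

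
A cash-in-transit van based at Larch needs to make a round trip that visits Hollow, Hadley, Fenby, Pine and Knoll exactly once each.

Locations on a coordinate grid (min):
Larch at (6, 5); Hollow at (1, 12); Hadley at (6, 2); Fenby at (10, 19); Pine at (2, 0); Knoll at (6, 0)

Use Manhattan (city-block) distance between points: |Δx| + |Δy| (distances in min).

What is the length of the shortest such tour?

Shortest round trip = 56 min.

Larch → Hollow → Hadley → Fenby → Pine → Knoll → Larch: 12+15+21+27+4+5 = 84
Larch → Hollow → Hadley → Fenby → Knoll → Pine → Larch: 12+15+21+23+4+9 = 84
Larch → Hollow → Hadley → Pine → Fenby → Knoll → Larch: 12+15+6+27+23+5 = 88
Larch → Hollow → Hadley → Pine → Knoll → Fenby → Larch: 12+15+6+4+23+18 = 78
Larch → Hollow → Hadley → Knoll → Fenby → Pine → Larch: 12+15+2+23+27+9 = 88
Larch → Hollow → Hadley → Knoll → Pine → Fenby → Larch: 12+15+2+4+27+18 = 78
Larch → Hollow → Fenby → Hadley → Pine → Knoll → Larch: 12+16+21+6+4+5 = 64
Larch → Hollow → Fenby → Hadley → Knoll → Pine → Larch: 12+16+21+2+4+9 = 64
Larch → Hollow → Fenby → Pine → Hadley → Knoll → Larch: 12+16+27+6+2+5 = 68
Larch → Hollow → Fenby → Pine → Knoll → Hadley → Larch: 12+16+27+4+2+3 = 64
Larch → Hollow → Fenby → Knoll → Hadley → Pine → Larch: 12+16+23+2+6+9 = 68
Larch → Hollow → Fenby → Knoll → Pine → Hadley → Larch: 12+16+23+4+6+3 = 64
Larch → Hollow → Pine → Hadley → Fenby → Knoll → Larch: 12+13+6+21+23+5 = 80
Larch → Hollow → Pine → Hadley → Knoll → Fenby → Larch: 12+13+6+2+23+18 = 74
… (46 more)
Larch → Hadley → Knoll → Pine → Hollow → Fenby → Larch: 3+2+4+13+16+18 = 56  ← best
The minimum is 56.
One optimal route: Larch → Hadley → Knoll → Pine → Hollow → Fenby → Larch (or its reverse).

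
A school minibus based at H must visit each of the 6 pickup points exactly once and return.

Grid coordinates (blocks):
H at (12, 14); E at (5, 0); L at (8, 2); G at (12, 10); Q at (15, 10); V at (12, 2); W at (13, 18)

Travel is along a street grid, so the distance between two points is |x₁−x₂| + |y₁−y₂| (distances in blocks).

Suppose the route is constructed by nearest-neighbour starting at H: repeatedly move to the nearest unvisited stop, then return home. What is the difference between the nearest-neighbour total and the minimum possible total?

H: G=4, W=5, Q=7, V=12, L=16, E=21 ⇒ G
G: Q=3, V=8, W=9, L=12, E=17 ⇒ Q
Q: W=10, V=11, L=15, E=20 ⇒ W
W: V=17, L=21, E=26 ⇒ V
V: L=4, E=9 ⇒ L
L: E=5 ⇒ E
NN route H → G → Q → W → V → L → E → H costs 64.
Optimal: H → E → L → V → G → Q → W → H costs 56 (by enumerating all 360 distinct tours).
Excess = 64 − 56 = 8.

Excess over optimum: 8 blocks.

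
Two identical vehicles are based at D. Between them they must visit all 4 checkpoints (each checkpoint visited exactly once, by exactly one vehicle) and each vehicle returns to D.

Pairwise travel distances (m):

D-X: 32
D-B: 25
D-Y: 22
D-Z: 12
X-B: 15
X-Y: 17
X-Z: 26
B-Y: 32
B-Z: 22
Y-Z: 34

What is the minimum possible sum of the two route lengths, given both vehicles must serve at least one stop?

103 m — the smallest possible combined total.

Check every non-empty split of the stops between the two vehicles; for each half take its own optimal tour:
  {X} + {B, Y, Z}: 64 + 88 = 152
  {B} + {X, Y, Z}: 50 + 77 = 127
  {X, B} + {Y, Z}: 72 + 68 = 140
  {Y} + {X, B, Z}: 44 + 78 = 122
  {X, Y} + {B, Z}: 71 + 59 = 130
  {B, Y} + {X, Z}: 79 + 70 = 149
  … (7 splits in total)
  {X, B, Y} + {Z}: 79 + 24 = 103  ← best
Best: vehicle 1 D → B → X → Y → D = 79; vehicle 2 D → Z → D = 24; combined 103.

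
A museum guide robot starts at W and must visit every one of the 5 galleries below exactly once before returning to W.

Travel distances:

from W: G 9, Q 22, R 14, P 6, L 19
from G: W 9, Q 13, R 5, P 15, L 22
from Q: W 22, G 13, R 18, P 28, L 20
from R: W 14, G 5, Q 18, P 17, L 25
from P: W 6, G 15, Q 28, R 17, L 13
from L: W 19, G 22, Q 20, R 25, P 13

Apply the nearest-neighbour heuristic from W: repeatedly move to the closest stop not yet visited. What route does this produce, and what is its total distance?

W → [P:6 / G:9 / R:14 / L:19 / Q:22] → P (6)
P → [L:13 / G:15 / R:17 / Q:28] → L (13)
L → [Q:20 / G:22 / R:25] → Q (20)
Q → [G:13 / R:18] → G (13)
G → [R:5] → R (5)
Return R→W: 14.
Total = 6 + 13 + 20 + 13 + 5 + 14 = 71.

Nearest-neighbour total = 71; route W → P → L → Q → G → R → W.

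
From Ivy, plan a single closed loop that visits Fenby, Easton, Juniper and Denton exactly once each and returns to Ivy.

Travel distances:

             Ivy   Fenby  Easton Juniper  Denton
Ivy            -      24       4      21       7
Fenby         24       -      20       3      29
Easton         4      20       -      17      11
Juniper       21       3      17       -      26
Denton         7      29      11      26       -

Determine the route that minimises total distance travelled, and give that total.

There are 12 distinct closed tours to check (reversals are equivalent).
Ivy → Fenby → Easton → Juniper → Denton → Ivy: 24+20+17+26+7 = 94
Ivy → Fenby → Easton → Denton → Juniper → Ivy: 24+20+11+26+21 = 102
Ivy → Fenby → Juniper → Easton → Denton → Ivy: 24+3+17+11+7 = 62
Ivy → Fenby → Juniper → Denton → Easton → Ivy: 24+3+26+11+4 = 68
Ivy → Fenby → Denton → Easton → Juniper → Ivy: 24+29+11+17+21 = 102
Ivy → Fenby → Denton → Juniper → Easton → Ivy: 24+29+26+17+4 = 100
Ivy → Easton → Fenby → Juniper → Denton → Ivy: 4+20+3+26+7 = 60
Ivy → Easton → Fenby → Denton → Juniper → Ivy: 4+20+29+26+21 = 100
Ivy → Easton → Juniper → Fenby → Denton → Ivy: 4+17+3+29+7 = 60
Ivy → Easton → Denton → Fenby → Juniper → Ivy: 4+11+29+3+21 = 68
Ivy → Juniper → Fenby → Easton → Denton → Ivy: 21+3+20+11+7 = 62
Ivy → Juniper → Easton → Fenby → Denton → Ivy: 21+17+20+29+7 = 94
The minimum is 60.
One optimal route: Ivy → Easton → Fenby → Juniper → Denton → Ivy (or its reverse).

Shortest round trip = 60.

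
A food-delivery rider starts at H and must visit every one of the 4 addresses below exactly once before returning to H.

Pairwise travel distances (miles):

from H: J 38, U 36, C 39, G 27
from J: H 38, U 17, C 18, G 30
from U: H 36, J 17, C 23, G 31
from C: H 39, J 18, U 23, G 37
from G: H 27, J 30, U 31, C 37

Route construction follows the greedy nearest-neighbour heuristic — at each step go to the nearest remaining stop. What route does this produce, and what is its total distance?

H → [G:27 / U:36 / J:38 / C:39] → G (27)
G → [J:30 / U:31 / C:37] → J (30)
J → [U:17 / C:18] → U (17)
U → [C:23] → C (23)
Return C→H: 39.
Total = 27 + 30 + 17 + 23 + 39 = 136.

Nearest-neighbour total = 136 miles; route H → G → J → U → C → H.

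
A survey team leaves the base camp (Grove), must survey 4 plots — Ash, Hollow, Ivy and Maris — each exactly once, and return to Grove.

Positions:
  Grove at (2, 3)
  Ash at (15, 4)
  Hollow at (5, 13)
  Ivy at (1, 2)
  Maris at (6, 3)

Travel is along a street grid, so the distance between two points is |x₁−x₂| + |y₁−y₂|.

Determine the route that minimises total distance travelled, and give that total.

50 — the shortest possible round trip.

With 4 stops there are 4!/2 = 12 distinct round trips (a route and its reverse cost the same).
Grove→Ash→Hollow→Ivy→Maris→Grove: 14+19+15+6+4 = 58
Grove→Ash→Hollow→Maris→Ivy→Grove: 14+19+11+6+2 = 52
Grove→Ash→Ivy→Hollow→Maris→Grove: 14+16+15+11+4 = 60
Grove→Ash→Ivy→Maris→Hollow→Grove: 14+16+6+11+13 = 60
Grove→Ash→Maris→Hollow→Ivy→Grove: 14+10+11+15+2 = 52
Grove→Ash→Maris→Ivy→Hollow→Grove: 14+10+6+15+13 = 58
Grove→Hollow→Ash→Ivy→Maris→Grove: 13+19+16+6+4 = 58
Grove→Hollow→Ash→Maris→Ivy→Grove: 13+19+10+6+2 = 50
Grove→Hollow→Ivy→Ash→Maris→Grove: 13+15+16+10+4 = 58
Grove→Hollow→Maris→Ash→Ivy→Grove: 13+11+10+16+2 = 52
Grove→Ivy→Ash→Hollow→Maris→Grove: 2+16+19+11+4 = 52
Grove→Ivy→Hollow→Ash→Maris→Grove: 2+15+19+10+4 = 50
The minimum is 50.
One optimal route: Grove → Hollow → Ash → Maris → Ivy → Grove (or its reverse).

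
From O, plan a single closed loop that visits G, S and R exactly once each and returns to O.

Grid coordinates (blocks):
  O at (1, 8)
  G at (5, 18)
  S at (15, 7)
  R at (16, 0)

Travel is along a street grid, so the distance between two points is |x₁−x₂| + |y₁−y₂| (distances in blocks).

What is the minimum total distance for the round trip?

With 3 stops there are 3!/2 = 3 distinct round trips (a route and its reverse cost the same).
O - G - S - R - O: 14+21+8+23 = 66
O - G - R - S - O: 14+29+8+15 = 66
O - S - G - R - O: 15+21+29+23 = 88
The minimum is 66.
One optimal route: O → G → S → R → O (or its reverse).

66 blocks — the shortest possible round trip.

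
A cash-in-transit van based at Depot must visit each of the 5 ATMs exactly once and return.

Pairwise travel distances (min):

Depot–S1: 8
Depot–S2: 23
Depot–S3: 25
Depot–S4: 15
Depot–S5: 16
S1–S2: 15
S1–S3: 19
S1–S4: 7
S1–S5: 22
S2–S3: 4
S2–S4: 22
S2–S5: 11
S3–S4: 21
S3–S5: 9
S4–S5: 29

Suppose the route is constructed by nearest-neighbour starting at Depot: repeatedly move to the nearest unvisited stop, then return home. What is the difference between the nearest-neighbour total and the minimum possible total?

From Depot: S1=8, S4=15, S5=16, S2=23, S3=25 → choose S1 (8).
From S1: S4=7, S2=15, S3=19, S5=22 → choose S4 (7).
From S4: S3=21, S2=22, S5=29 → choose S3 (21).
From S3: S2=4, S5=9 → choose S2 (4).
From S2: S5=11 → choose S5 (11).
NN route Depot → S1 → S4 → S3 → S2 → S5 → Depot costs 67.
Optimal: Depot → S1 → S4 → S2 → S3 → S5 → Depot costs 66 (by enumerating all 60 distinct tours).
Excess = 67 − 66 = 1.

The nearest-neighbour route is 1 min longer than optimal.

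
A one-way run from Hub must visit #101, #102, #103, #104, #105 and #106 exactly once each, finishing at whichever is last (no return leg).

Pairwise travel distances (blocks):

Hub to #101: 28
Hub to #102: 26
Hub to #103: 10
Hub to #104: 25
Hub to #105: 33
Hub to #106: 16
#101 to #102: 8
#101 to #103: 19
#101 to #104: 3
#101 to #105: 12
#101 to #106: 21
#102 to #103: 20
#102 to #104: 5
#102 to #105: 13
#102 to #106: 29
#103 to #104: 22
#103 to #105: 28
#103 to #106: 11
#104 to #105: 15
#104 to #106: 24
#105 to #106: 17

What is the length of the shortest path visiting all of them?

There are 6! = 720 possible orderings.
Hub - #101 - #102 - #103 - #104 - #105 - #106: 28+8+20+22+15+17 = 110
Hub - #101 - #102 - #103 - #104 - #106 - #105: 28+8+20+22+24+17 = 119
Hub - #101 - #102 - #103 - #105 - #104 - #106: 28+8+20+28+15+24 = 123
Hub - #101 - #102 - #103 - #105 - #106 - #104: 28+8+20+28+17+24 = 125
Hub - #101 - #102 - #103 - #106 - #104 - #105: 28+8+20+11+24+15 = 106
Hub - #101 - #102 - #103 - #106 - #105 - #104: 28+8+20+11+17+15 = 99
Hub - #101 - #102 - #104 - #103 - #105 - #106: 28+8+5+22+28+17 = 108
Hub - #101 - #102 - #104 - #103 - #106 - #105: 28+8+5+22+11+17 = 91
… (712 more)
Hub - #103 - #106 - #105 - #101 - #104 - #102: 10+11+17+12+3+5 = 58  ← best
The minimum is 58.
One shortest path: Hub → #103 → #106 → #105 → #101 → #104 → #102.

58 blocks — the minimum one-way total.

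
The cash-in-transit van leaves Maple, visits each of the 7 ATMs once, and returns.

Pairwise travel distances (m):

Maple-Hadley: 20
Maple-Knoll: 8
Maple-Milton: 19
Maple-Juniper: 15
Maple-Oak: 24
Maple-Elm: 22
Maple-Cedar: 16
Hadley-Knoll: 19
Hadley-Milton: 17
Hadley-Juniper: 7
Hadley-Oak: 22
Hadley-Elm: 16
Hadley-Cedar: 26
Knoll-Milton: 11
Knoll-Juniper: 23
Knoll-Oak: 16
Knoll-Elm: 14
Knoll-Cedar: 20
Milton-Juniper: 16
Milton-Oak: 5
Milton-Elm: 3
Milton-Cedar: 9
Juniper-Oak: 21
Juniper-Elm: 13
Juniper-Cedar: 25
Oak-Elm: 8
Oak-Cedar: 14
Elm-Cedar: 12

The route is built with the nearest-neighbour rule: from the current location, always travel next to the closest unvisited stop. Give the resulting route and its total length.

At Maple the remaining stops are Knoll 8, Juniper 15, Cedar 16, Milton 19, Hadley 20, Elm 22, Oak 24; go to Knoll.
At Knoll the remaining stops are Milton 11, Elm 14, Oak 16, Hadley 19, Cedar 20, Juniper 23; go to Milton.
At Milton the remaining stops are Elm 3, Oak 5, Cedar 9, Juniper 16, Hadley 17; go to Elm.
At Elm the remaining stops are Oak 8, Cedar 12, Juniper 13, Hadley 16; go to Oak.
At Oak the remaining stops are Cedar 14, Juniper 21, Hadley 22; go to Cedar.
At Cedar the remaining stops are Juniper 25, Hadley 26; go to Juniper.
At Juniper the remaining stops are Hadley 7; go to Hadley.
Return Hadley→Maple: 20.
Total = 8 + 11 + 3 + 8 + 14 + 25 + 7 + 20 = 96.

Total distance 96 m via the nearest-neighbour route Maple → Knoll → Milton → Elm → Oak → Cedar → Juniper → Hadley → Maple.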